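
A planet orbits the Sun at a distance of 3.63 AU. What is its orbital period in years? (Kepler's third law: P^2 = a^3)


P = a^(3/2) = 3.63^1.5 = 6.9161

6.9161 years


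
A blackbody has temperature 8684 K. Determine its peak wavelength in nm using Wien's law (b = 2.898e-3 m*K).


lam_max = b / T = 2.898e-3 / 8684 = 3.337e-07 m = 333.7172 nm

333.7172 nm


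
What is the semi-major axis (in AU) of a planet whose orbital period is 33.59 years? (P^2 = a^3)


a = P^(2/3) = 33.59^(2/3) = 10.4105

10.4105 AU


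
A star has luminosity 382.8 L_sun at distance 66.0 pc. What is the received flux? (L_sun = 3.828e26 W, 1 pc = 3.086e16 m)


F = L / (4*pi*d^2) = 1.465e+29 / (4*pi*(2.037e+18)^2) = 2.811e-09

2.811e-09 W/m^2


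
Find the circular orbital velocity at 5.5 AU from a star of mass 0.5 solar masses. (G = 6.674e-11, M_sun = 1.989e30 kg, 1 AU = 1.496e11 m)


v = sqrt(GM/r) = sqrt(6.674e-11 * 9.945e+29 / 8.228e+11) = 8981.4892

8981.4892 m/s


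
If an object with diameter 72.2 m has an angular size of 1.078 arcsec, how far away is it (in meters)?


D = size / theta_rad, theta_rad = 1.078 * pi/(180*3600) = 5.226e-06, D = 1.381e+07

1.381e+07 m


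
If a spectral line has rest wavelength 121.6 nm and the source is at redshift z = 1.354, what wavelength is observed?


lam_obs = lam_emit * (1 + z) = 121.6 * (1 + 1.354) = 286.2464

286.2464 nm


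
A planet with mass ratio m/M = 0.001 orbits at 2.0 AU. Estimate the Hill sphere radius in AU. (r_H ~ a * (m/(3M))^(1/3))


r_H = a * (m/3M)^(1/3) = 2.0 * (0.001/3)^(1/3) = 0.1387

0.1387 AU


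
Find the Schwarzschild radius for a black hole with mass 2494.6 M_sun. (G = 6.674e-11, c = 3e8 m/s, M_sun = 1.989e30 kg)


M = 2494.6 * 1.989e30 kg = 4.9617594e+33 kg. rs = 2GM/c^2 = 2 * 6.674e-11 * 4.9617594e+33 / (3e8)^2 = 7.359e+06

7.359e+06 m


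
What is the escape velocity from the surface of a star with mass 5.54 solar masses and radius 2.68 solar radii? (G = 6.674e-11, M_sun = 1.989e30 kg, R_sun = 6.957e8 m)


M = 5.54 * 1.989e30 kg = 1.101906e+31 kg; R = 2.68 * 6.957e8 m = 1.864476e+09 m. v_esc = sqrt(2GM/R) = sqrt(2 * 6.674e-11 * 1.101906e+31 / 1.864476e+09) = 888182.0138

888182.0138 m/s


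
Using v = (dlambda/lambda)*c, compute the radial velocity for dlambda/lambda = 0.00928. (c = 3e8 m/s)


v = (dlambda/lambda) * c = 0.00928 * 3e8 = 2.784e+06

2.784e+06 m/s


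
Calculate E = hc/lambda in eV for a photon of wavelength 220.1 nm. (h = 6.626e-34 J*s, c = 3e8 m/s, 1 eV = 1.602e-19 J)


E = hc/lambda = 6.626e-34 * 3e8 / 2.201e-07 = 9.031e-19 J = 5.6375 eV

5.6375 eV


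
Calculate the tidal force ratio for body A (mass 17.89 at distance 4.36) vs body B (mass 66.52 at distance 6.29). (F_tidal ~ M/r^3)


Ratio = (M1/r1^3) / (M2/r2^3) = (17.89/4.36^3) / (66.52/6.29^3) = 0.8075

0.8075


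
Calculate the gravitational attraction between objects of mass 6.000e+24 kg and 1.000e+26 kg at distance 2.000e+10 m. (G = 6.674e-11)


F = G*m1*m2/r^2 = 6.674e-11 * 6.000e+24 * 1.000e+26 / (2.000e+10)^2 = 6.674e-11 * 6.000e+50 / 4.000e+20 = 1.001e+20

1.001e+20 N


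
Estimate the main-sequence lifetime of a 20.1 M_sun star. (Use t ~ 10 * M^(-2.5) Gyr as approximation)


t = 10 * M^(-2.5) = 10 * 20.1^(-2.5) = 0.0055

0.0055 Gyr


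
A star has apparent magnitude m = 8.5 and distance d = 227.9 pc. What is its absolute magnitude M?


M = m - 5*log10(d) + 5 = 8.5 - 5*log10(227.9) + 5 = 1.7113

1.7113


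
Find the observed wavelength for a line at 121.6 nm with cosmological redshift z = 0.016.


lam_obs = lam_emit * (1 + z) = 121.6 * (1 + 0.016) = 123.5456

123.5456 nm


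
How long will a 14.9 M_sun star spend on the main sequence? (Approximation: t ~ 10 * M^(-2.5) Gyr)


t = 10 * M^(-2.5) = 10 * 14.9^(-2.5) = 0.0117

0.0117 Gyr


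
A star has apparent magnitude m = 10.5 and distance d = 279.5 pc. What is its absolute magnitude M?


M = m - 5*log10(d) + 5 = 10.5 - 5*log10(279.5) + 5 = 3.2681

3.2681


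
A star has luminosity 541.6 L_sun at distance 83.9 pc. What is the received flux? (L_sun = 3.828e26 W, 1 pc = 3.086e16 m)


F = L / (4*pi*d^2) = 2.073e+29 / (4*pi*(2.589e+18)^2) = 2.461e-09

2.461e-09 W/m^2


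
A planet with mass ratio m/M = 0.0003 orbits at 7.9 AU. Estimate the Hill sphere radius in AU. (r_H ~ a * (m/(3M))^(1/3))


r_H = a * (m/3M)^(1/3) = 7.9 * (0.0003/3)^(1/3) = 0.3667

0.3667 AU


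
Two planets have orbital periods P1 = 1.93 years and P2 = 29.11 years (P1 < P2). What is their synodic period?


1/P_syn = |1/P1 - 1/P2| = |1/1.93 - 1/29.11| => P_syn = 2.067

2.067 years


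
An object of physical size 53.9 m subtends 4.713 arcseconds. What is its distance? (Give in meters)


D = size / theta_rad, theta_rad = 4.713 * pi/(180*3600) = 2.285e-05, D = 2.359e+06

2.359e+06 m


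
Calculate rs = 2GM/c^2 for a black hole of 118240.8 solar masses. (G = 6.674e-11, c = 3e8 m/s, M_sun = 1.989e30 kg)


M = 118240.8 * 1.989e30 kg = 2.351809512e+35 kg. rs = 2GM/c^2 = 2 * 6.674e-11 * 2.351809512e+35 / (3e8)^2 = 3.488e+08

3.488e+08 m


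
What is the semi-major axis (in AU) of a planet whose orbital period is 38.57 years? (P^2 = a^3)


a = P^(2/3) = 38.57^(2/3) = 11.4156

11.4156 AU


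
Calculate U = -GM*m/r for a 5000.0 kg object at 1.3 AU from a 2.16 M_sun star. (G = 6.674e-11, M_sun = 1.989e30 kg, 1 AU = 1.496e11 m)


M = 2.16 * 1.989e30 kg = 4.29624e+30 kg; r = 1.3 AU * 1.496e11 m/AU = 1.9448e+11 m. U = -GM*m/r = -(6.674e-11 * 4.29624e+30 * 5000.0) / 1.9448e+11 = -7.372e+12

-7.372e+12 J


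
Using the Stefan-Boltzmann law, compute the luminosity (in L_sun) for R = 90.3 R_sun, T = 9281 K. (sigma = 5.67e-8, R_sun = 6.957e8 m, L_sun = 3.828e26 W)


R = 90.3 * 6.957e8 m = 6.282171e+10 m. L = 4*pi*R^2*sigma*T^4 = 4*pi*(6.282171e+10)^2 * 5.67e-8 * 9281^4 = 2.08637092e+31 W. L/L_sun = 2.08637092e+31 / 3.828e26 = 54502.8976

54502.8976 L_sun


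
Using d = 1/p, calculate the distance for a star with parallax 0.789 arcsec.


d = 1/p = 1/0.789 = 1.2674

1.2674 pc


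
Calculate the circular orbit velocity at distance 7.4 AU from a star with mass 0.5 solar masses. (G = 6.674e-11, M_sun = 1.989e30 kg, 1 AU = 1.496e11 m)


v = sqrt(GM/r) = sqrt(6.674e-11 * 9.945e+29 / 1.107e+12) = 7743.0816

7743.0816 m/s


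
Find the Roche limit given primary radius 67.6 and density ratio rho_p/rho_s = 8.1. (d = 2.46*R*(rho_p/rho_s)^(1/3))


d_Roche = 2.46 * 67.6 * 8.1^(1/3) = 333.9721

333.9721


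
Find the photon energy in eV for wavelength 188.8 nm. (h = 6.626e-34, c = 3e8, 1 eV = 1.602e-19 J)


E = hc/lambda = 6.626e-34 * 3e8 / 1.888e-07 = 1.053e-18 J = 6.5722 eV

6.5722 eV


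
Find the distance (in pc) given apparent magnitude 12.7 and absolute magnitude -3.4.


d = 10^((m - M + 5)/5) = 10^((12.7 - -3.4 + 5)/5) = 16595.8691

16595.8691 pc


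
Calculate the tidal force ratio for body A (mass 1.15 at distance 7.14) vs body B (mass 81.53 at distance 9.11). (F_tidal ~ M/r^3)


Ratio = (M1/r1^3) / (M2/r2^3) = (1.15/7.14^3) / (81.53/9.11^3) = 0.0293

0.0293


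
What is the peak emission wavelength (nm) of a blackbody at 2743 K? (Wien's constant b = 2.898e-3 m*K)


lam_max = b / T = 2.898e-3 / 2743 = 1.057e-06 m = 1056.5075 nm

1056.5075 nm


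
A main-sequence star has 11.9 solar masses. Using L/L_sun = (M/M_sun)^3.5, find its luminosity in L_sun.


L/L_sun = (M/M_sun)^3.5 = 11.9^3.5 = 5813.188

5813.188 L_sun


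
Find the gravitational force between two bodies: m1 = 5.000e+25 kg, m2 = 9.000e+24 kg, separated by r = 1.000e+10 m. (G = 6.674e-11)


F = G*m1*m2/r^2 = 6.674e-11 * 5.000e+25 * 9.000e+24 / (1.000e+10)^2 = 6.674e-11 * 4.500e+50 / 1.000e+20 = 3.003e+20

3.003e+20 N


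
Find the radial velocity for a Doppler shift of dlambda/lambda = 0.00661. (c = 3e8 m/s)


v = (dlambda/lambda) * c = 0.00661 * 3e8 = 1.983e+06

1.983e+06 m/s


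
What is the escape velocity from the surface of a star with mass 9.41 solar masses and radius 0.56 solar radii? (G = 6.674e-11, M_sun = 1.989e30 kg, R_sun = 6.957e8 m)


M = 9.41 * 1.989e30 kg = 1.871649e+31 kg; R = 0.56 * 6.957e8 m = 3.89592e+08 m. v_esc = sqrt(2GM/R) = sqrt(2 * 6.674e-11 * 1.871649e+31 / 3.89592e+08) = 2.532e+06

2.532e+06 m/s


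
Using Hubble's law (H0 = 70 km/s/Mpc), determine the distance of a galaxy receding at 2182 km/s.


d = v / H0 = 2182 / 70 = 31.1714

31.1714 Mpc


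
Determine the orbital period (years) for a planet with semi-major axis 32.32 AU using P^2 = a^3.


P = a^(3/2) = 32.32^1.5 = 183.7414

183.7414 years


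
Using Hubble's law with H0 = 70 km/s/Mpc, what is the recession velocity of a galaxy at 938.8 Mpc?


v = H0 * d = 70 * 938.8 = 65716.0

65716.0 km/s


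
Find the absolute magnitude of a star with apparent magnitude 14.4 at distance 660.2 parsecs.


M = m - 5*log10(d) + 5 = 14.4 - 5*log10(660.2) + 5 = 5.3016

5.3016


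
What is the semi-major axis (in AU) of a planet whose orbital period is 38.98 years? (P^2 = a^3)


a = P^(2/3) = 38.98^(2/3) = 11.4964

11.4964 AU


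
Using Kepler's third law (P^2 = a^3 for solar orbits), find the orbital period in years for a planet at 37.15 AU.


P = a^(3/2) = 37.15^1.5 = 226.4322

226.4322 years


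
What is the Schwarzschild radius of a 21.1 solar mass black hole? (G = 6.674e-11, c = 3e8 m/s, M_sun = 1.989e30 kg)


M = 21.1 * 1.989e30 kg = 4.19679e+31 kg. rs = 2GM/c^2 = 2 * 6.674e-11 * 4.19679e+31 / (3e8)^2 = 62243.0588

62243.0588 m


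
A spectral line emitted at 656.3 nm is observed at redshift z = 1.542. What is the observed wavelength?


lam_obs = lam_emit * (1 + z) = 656.3 * (1 + 1.542) = 1668.3146

1668.3146 nm


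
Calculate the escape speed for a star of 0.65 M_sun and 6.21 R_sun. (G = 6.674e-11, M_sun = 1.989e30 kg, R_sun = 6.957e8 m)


M = 0.65 * 1.989e30 kg = 1.29285e+30 kg; R = 6.21 * 6.957e8 m = 4.320297e+09 m. v_esc = sqrt(2GM/R) = sqrt(2 * 6.674e-11 * 1.29285e+30 / 4.320297e+09) = 199859.7626

199859.7626 m/s


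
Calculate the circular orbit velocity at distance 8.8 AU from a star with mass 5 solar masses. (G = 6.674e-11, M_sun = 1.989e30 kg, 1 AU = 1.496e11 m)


v = sqrt(GM/r) = sqrt(6.674e-11 * 9.945e+30 / 1.316e+12) = 22453.7231

22453.7231 m/s


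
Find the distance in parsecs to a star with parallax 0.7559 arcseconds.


d = 1/p = 1/0.7559 = 1.3229

1.3229 pc


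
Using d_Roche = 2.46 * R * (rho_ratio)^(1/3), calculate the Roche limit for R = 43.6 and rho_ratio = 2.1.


d_Roche = 2.46 * 43.6 * 2.1^(1/3) = 137.3498

137.3498


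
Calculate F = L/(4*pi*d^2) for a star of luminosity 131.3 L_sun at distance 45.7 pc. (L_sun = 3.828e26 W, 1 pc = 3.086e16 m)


F = L / (4*pi*d^2) = 5.026e+28 / (4*pi*(1.410e+18)^2) = 2.011e-09

2.011e-09 W/m^2


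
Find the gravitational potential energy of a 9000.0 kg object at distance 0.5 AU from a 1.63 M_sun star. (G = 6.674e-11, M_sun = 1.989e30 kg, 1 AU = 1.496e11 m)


M = 1.63 * 1.989e30 kg = 3.24207e+30 kg; r = 0.5 AU * 1.496e11 m/AU = 7.48e+10 m. U = -GM*m/r = -(6.674e-11 * 3.24207e+30 * 9000.0) / 7.48e+10 = -2.603e+13

-2.603e+13 J


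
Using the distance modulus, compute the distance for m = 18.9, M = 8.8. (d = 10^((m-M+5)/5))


d = 10^((m - M + 5)/5) = 10^((18.9 - 8.8 + 5)/5) = 1047.1285

1047.1285 pc


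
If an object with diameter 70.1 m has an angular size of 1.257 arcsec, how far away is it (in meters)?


D = size / theta_rad, theta_rad = 1.257 * pi/(180*3600) = 6.094e-06, D = 1.150e+07

1.150e+07 m


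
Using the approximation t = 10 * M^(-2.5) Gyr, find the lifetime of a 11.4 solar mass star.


t = 10 * M^(-2.5) = 10 * 11.4^(-2.5) = 0.0228

0.0228 Gyr


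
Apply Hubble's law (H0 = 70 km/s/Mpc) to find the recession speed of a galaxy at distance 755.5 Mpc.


v = H0 * d = 70 * 755.5 = 52885.0

52885.0 km/s


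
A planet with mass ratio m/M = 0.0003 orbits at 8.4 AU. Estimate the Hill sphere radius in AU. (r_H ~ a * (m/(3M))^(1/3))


r_H = a * (m/3M)^(1/3) = 8.4 * (0.0003/3)^(1/3) = 0.3899

0.3899 AU


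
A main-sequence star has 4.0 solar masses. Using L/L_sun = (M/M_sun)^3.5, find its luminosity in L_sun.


L/L_sun = (M/M_sun)^3.5 = 4.0^3.5 = 128.0

128.0 L_sun


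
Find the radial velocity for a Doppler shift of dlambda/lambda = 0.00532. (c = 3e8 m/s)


v = (dlambda/lambda) * c = 0.00532 * 3e8 = 1.596e+06

1.596e+06 m/s


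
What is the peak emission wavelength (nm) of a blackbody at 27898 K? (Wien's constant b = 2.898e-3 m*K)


lam_max = b / T = 2.898e-3 / 27898 = 1.039e-07 m = 103.8784 nm

103.8784 nm


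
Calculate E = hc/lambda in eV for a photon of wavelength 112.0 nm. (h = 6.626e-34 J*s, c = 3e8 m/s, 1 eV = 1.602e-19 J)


E = hc/lambda = 6.626e-34 * 3e8 / 1.120e-07 = 1.775e-18 J = 11.0788 eV

11.0788 eV


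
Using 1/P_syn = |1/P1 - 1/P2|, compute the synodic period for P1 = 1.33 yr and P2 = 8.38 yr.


1/P_syn = |1/P1 - 1/P2| = |1/1.33 - 1/8.38| => P_syn = 1.5809

1.5809 years


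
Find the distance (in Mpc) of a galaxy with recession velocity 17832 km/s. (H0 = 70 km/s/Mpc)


d = v / H0 = 17832 / 70 = 254.7429

254.7429 Mpc


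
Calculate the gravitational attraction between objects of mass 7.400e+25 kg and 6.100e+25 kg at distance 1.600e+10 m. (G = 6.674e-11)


F = G*m1*m2/r^2 = 6.674e-11 * 7.400e+25 * 6.100e+25 / (1.600e+10)^2 = 6.674e-11 * 4.514e+51 / 2.560e+20 = 1.177e+21

1.177e+21 N


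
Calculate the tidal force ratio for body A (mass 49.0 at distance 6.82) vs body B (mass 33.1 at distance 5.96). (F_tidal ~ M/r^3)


Ratio = (M1/r1^3) / (M2/r2^3) = (49.0/6.82^3) / (33.1/5.96^3) = 0.988

0.988


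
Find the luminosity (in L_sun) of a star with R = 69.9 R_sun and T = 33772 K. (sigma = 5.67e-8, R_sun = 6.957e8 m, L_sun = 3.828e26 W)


R = 69.9 * 6.957e8 m = 4.862943e+10 m. L = 4*pi*R^2*sigma*T^4 = 4*pi*(4.862943e+10)^2 * 5.67e-8 * 33772^4 = 2.191888225e+33 W. L/L_sun = 2.191888225e+33 / 3.828e26 = 5.726e+06

5.726e+06 L_sun


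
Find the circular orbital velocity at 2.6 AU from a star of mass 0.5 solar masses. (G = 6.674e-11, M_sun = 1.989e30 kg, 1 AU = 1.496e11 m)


v = sqrt(GM/r) = sqrt(6.674e-11 * 9.945e+29 / 3.890e+11) = 13063.0029

13063.0029 m/s


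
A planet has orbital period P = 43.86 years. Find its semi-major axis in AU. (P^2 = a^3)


a = P^(2/3) = 43.86^(2/3) = 12.4369

12.4369 AU


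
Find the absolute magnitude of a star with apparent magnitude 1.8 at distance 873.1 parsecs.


M = m - 5*log10(d) + 5 = 1.8 - 5*log10(873.1) + 5 = -7.9053

-7.9053


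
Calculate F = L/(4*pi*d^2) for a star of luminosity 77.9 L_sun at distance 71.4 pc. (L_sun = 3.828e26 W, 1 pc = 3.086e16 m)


F = L / (4*pi*d^2) = 2.982e+28 / (4*pi*(2.203e+18)^2) = 4.888e-10

4.888e-10 W/m^2


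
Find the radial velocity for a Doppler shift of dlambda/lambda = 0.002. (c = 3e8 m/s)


v = (dlambda/lambda) * c = 0.002 * 3e8 = 600000.0

600000.0 m/s


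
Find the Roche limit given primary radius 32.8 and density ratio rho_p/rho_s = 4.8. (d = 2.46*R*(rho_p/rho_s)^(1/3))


d_Roche = 2.46 * 32.8 * 4.8^(1/3) = 136.1098

136.1098


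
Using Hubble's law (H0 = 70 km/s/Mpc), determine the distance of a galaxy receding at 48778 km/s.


d = v / H0 = 48778 / 70 = 696.8286

696.8286 Mpc


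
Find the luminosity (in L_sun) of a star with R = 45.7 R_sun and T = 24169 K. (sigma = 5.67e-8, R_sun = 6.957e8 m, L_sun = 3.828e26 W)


R = 45.7 * 6.957e8 m = 3.179349e+10 m. L = 4*pi*R^2*sigma*T^4 = 4*pi*(3.179349e+10)^2 * 5.67e-8 * 24169^4 = 2.457559586e+32 W. L/L_sun = 2.457559586e+32 / 3.828e26 = 641995.7122

641995.7122 L_sun


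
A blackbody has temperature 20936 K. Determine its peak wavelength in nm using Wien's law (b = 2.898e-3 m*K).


lam_max = b / T = 2.898e-3 / 20936 = 1.384e-07 m = 138.4219 nm

138.4219 nm


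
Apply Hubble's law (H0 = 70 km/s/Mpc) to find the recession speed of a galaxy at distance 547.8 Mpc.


v = H0 * d = 70 * 547.8 = 38346.0

38346.0 km/s


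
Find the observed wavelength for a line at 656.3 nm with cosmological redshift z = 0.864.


lam_obs = lam_emit * (1 + z) = 656.3 * (1 + 0.864) = 1223.3432

1223.3432 nm


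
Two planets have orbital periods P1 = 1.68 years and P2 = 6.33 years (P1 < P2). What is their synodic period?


1/P_syn = |1/P1 - 1/P2| = |1/1.68 - 1/6.33| => P_syn = 2.287

2.287 years


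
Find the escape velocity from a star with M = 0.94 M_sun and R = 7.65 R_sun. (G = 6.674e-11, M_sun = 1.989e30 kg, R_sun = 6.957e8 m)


M = 0.94 * 1.989e30 kg = 1.86966e+30 kg; R = 7.65 * 6.957e8 m = 5.322105e+09 m. v_esc = sqrt(2GM/R) = sqrt(2 * 6.674e-11 * 1.86966e+30 / 5.322105e+09) = 216544.7695

216544.7695 m/s


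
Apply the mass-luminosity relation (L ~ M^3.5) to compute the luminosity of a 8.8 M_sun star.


L/L_sun = (M/M_sun)^3.5 = 8.8^3.5 = 2021.5726

2021.5726 L_sun


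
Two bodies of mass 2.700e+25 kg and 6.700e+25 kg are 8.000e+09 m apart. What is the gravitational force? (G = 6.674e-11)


F = G*m1*m2/r^2 = 6.674e-11 * 2.700e+25 * 6.700e+25 / (8.000e+09)^2 = 6.674e-11 * 1.809e+51 / 6.400e+19 = 1.886e+21

1.886e+21 N


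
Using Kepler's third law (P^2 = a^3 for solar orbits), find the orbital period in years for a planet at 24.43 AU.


P = a^(3/2) = 24.43^1.5 = 120.7495

120.7495 years


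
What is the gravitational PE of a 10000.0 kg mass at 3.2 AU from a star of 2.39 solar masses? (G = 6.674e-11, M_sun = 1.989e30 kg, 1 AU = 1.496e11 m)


M = 2.39 * 1.989e30 kg = 4.75371e+30 kg; r = 3.2 AU * 1.496e11 m/AU = 4.7872e+11 m. U = -GM*m/r = -(6.674e-11 * 4.75371e+30 * 10000.0) / 4.7872e+11 = -6.627e+12

-6.627e+12 J


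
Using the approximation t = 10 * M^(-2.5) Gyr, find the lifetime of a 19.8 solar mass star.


t = 10 * M^(-2.5) = 10 * 19.8^(-2.5) = 0.0057

0.0057 Gyr


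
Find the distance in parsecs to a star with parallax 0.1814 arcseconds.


d = 1/p = 1/0.1814 = 5.5127

5.5127 pc


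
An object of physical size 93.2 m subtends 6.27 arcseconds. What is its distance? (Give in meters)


D = size / theta_rad, theta_rad = 6.27 * pi/(180*3600) = 3.040e-05, D = 3.066e+06

3.066e+06 m


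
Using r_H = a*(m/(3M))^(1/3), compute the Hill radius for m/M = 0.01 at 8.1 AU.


r_H = a * (m/3M)^(1/3) = 8.1 * (0.01/3)^(1/3) = 1.21

1.21 AU


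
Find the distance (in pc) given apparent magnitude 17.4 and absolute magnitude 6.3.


d = 10^((m - M + 5)/5) = 10^((17.4 - 6.3 + 5)/5) = 1659.5869

1659.5869 pc


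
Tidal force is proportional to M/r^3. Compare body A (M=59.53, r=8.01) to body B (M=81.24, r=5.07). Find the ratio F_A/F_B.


Ratio = (M1/r1^3) / (M2/r2^3) = (59.53/8.01^3) / (81.24/5.07^3) = 0.1858

0.1858


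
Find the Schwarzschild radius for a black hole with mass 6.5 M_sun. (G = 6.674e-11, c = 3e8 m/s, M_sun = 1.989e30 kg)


M = 6.5 * 1.989e30 kg = 1.29285e+31 kg. rs = 2GM/c^2 = 2 * 6.674e-11 * 1.29285e+31 / (3e8)^2 = 19174.402

19174.402 m


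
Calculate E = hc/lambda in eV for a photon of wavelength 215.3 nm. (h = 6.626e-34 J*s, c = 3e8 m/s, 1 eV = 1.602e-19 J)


E = hc/lambda = 6.626e-34 * 3e8 / 2.153e-07 = 9.233e-19 J = 5.7632 eV

5.7632 eV


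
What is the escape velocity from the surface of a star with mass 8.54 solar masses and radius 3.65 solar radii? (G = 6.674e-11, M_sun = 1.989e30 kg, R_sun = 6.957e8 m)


M = 8.54 * 1.989e30 kg = 1.698606e+31 kg; R = 3.65 * 6.957e8 m = 2.539305e+09 m. v_esc = sqrt(2GM/R) = sqrt(2 * 6.674e-11 * 1.698606e+31 / 2.539305e+09) = 944924.2443

944924.2443 m/s


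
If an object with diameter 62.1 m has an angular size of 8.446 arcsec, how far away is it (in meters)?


D = size / theta_rad, theta_rad = 8.446 * pi/(180*3600) = 4.095e-05, D = 1.517e+06

1.517e+06 m


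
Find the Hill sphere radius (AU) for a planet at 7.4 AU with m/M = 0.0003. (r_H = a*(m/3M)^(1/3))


r_H = a * (m/3M)^(1/3) = 7.4 * (0.0003/3)^(1/3) = 0.3435

0.3435 AU


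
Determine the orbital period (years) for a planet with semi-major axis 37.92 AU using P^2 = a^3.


P = a^(3/2) = 37.92^1.5 = 233.5084

233.5084 years


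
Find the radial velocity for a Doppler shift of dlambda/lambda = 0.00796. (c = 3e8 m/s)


v = (dlambda/lambda) * c = 0.00796 * 3e8 = 2.388e+06

2.388e+06 m/s


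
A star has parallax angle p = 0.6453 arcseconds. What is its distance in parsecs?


d = 1/p = 1/0.6453 = 1.5497

1.5497 pc


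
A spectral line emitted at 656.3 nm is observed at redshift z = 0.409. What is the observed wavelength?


lam_obs = lam_emit * (1 + z) = 656.3 * (1 + 0.409) = 924.7267

924.7267 nm


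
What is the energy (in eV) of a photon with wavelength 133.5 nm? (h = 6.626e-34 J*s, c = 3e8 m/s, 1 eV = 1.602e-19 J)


E = hc/lambda = 6.626e-34 * 3e8 / 1.335e-07 = 1.489e-18 J = 9.2946 eV

9.2946 eV


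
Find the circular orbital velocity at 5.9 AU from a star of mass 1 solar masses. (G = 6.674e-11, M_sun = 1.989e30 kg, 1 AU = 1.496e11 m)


v = sqrt(GM/r) = sqrt(6.674e-11 * 1.989e+30 / 8.826e+11) = 12263.6201

12263.6201 m/s


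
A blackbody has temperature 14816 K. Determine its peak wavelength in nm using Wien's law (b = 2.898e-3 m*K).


lam_max = b / T = 2.898e-3 / 14816 = 1.956e-07 m = 195.5994 nm

195.5994 nm


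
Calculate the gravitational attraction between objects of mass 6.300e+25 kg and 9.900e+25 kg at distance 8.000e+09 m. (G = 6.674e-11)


F = G*m1*m2/r^2 = 6.674e-11 * 6.300e+25 * 9.900e+25 / (8.000e+09)^2 = 6.674e-11 * 6.237e+51 / 6.400e+19 = 6.504e+21

6.504e+21 N


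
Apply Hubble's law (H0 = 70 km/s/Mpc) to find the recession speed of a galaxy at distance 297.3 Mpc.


v = H0 * d = 70 * 297.3 = 20811.0

20811.0 km/s


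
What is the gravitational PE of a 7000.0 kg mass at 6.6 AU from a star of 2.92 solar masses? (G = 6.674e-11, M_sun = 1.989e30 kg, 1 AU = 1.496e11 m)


M = 2.92 * 1.989e30 kg = 5.80788e+30 kg; r = 6.6 AU * 1.496e11 m/AU = 9.8736e+11 m. U = -GM*m/r = -(6.674e-11 * 5.80788e+30 * 7000.0) / 9.8736e+11 = -2.748e+12

-2.748e+12 J


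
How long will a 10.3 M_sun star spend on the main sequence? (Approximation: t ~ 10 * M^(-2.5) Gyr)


t = 10 * M^(-2.5) = 10 * 10.3^(-2.5) = 0.0294

0.0294 Gyr


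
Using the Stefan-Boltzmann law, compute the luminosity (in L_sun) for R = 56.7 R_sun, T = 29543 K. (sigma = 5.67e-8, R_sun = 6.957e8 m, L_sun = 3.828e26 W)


R = 56.7 * 6.957e8 m = 3.944619e+10 m. L = 4*pi*R^2*sigma*T^4 = 4*pi*(3.944619e+10)^2 * 5.67e-8 * 29543^4 = 8.445423363e+32 W. L/L_sun = 8.445423363e+32 / 3.828e26 = 2.206e+06

2.206e+06 L_sun


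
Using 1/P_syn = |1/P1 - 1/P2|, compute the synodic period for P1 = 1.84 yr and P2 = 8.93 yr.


1/P_syn = |1/P1 - 1/P2| = |1/1.84 - 1/8.93| => P_syn = 2.3175

2.3175 years


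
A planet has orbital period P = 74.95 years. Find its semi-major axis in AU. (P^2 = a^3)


a = P^(2/3) = 74.95^(2/3) = 17.7766

17.7766 AU


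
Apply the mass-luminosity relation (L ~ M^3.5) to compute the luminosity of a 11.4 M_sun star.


L/L_sun = (M/M_sun)^3.5 = 11.4^3.5 = 5002.2683

5002.2683 L_sun


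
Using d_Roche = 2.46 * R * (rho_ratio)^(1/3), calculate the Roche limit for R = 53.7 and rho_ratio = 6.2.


d_Roche = 2.46 * 53.7 * 6.2^(1/3) = 242.6833

242.6833


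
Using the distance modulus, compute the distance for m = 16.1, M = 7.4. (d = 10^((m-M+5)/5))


d = 10^((m - M + 5)/5) = 10^((16.1 - 7.4 + 5)/5) = 549.5409

549.5409 pc


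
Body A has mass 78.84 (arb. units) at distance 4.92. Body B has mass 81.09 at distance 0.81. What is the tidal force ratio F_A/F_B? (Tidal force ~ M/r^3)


Ratio = (M1/r1^3) / (M2/r2^3) = (78.84/4.92^3) / (81.09/0.81^3) = 0.0043

0.0043


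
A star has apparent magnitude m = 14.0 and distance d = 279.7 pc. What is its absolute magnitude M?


M = m - 5*log10(d) + 5 = 14.0 - 5*log10(279.7) + 5 = 6.7665

6.7665


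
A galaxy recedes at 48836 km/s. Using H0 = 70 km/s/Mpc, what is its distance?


d = v / H0 = 48836 / 70 = 697.6571

697.6571 Mpc


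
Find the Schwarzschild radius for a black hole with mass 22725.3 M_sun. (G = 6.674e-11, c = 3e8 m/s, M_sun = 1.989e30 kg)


M = 22725.3 * 1.989e30 kg = 4.52006217e+34 kg. rs = 2GM/c^2 = 2 * 6.674e-11 * 4.52006217e+34 / (3e8)^2 = 6.704e+07

6.704e+07 m


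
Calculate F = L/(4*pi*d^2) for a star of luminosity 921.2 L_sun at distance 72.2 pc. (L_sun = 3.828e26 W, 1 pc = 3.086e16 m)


F = L / (4*pi*d^2) = 3.526e+29 / (4*pi*(2.228e+18)^2) = 5.653e-09

5.653e-09 W/m^2


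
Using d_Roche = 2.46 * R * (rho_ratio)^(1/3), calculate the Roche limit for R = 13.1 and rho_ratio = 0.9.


d_Roche = 2.46 * 13.1 * 0.9^(1/3) = 31.1139

31.1139


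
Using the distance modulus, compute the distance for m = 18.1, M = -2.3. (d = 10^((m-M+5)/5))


d = 10^((m - M + 5)/5) = 10^((18.1 - -2.3 + 5)/5) = 120226.4435

120226.4435 pc


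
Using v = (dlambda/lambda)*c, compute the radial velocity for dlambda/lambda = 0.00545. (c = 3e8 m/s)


v = (dlambda/lambda) * c = 0.00545 * 3e8 = 1.635e+06

1.635e+06 m/s


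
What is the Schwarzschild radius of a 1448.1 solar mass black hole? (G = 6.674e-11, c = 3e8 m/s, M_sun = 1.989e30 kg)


M = 1448.1 * 1.989e30 kg = 2.8802709e+33 kg. rs = 2GM/c^2 = 2 * 6.674e-11 * 2.8802709e+33 / (3e8)^2 = 4.272e+06

4.272e+06 m


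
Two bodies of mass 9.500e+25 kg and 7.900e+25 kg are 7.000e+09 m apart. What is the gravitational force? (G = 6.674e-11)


F = G*m1*m2/r^2 = 6.674e-11 * 9.500e+25 * 7.900e+25 / (7.000e+09)^2 = 6.674e-11 * 7.505e+51 / 4.900e+19 = 1.022e+22

1.022e+22 N


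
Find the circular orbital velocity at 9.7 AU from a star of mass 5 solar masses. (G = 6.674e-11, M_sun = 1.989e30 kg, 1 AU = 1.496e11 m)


v = sqrt(GM/r) = sqrt(6.674e-11 * 9.945e+30 / 1.451e+12) = 21386.7026

21386.7026 m/s


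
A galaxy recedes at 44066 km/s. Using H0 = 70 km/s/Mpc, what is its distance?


d = v / H0 = 44066 / 70 = 629.5143

629.5143 Mpc


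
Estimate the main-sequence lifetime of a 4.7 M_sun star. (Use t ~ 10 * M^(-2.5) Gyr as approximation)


t = 10 * M^(-2.5) = 10 * 4.7^(-2.5) = 0.2088

0.2088 Gyr


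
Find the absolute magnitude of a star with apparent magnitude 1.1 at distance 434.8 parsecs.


M = m - 5*log10(d) + 5 = 1.1 - 5*log10(434.8) + 5 = -7.0914

-7.0914


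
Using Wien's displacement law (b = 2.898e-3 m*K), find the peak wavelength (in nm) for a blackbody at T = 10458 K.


lam_max = b / T = 2.898e-3 / 10458 = 2.771e-07 m = 277.1084 nm

277.1084 nm


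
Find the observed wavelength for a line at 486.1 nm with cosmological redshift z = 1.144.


lam_obs = lam_emit * (1 + z) = 486.1 * (1 + 1.144) = 1042.1984

1042.1984 nm


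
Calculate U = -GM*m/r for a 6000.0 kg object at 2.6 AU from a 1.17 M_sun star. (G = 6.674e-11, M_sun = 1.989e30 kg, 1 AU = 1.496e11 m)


M = 1.17 * 1.989e30 kg = 2.32713e+30 kg; r = 2.6 AU * 1.496e11 m/AU = 3.8896e+11 m. U = -GM*m/r = -(6.674e-11 * 2.32713e+30 * 6000.0) / 3.8896e+11 = -2.396e+12

-2.396e+12 J


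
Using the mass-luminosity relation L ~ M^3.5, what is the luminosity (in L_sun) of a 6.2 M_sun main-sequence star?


L/L_sun = (M/M_sun)^3.5 = 6.2^3.5 = 593.4319

593.4319 L_sun


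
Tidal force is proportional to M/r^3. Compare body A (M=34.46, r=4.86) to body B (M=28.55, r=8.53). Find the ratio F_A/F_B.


Ratio = (M1/r1^3) / (M2/r2^3) = (34.46/4.86^3) / (28.55/8.53^3) = 6.526

6.526


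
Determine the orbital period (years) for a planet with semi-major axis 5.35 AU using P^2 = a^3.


P = a^(3/2) = 5.35^1.5 = 12.3746

12.3746 years


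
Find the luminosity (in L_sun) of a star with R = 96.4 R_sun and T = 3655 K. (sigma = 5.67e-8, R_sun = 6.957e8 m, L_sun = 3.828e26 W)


R = 96.4 * 6.957e8 m = 6.706548e+10 m. L = 4*pi*R^2*sigma*T^4 = 4*pi*(6.706548e+10)^2 * 5.67e-8 * 3655^4 = 5.719268987e+29 W. L/L_sun = 5.719268987e+29 / 3.828e26 = 1494.0619

1494.0619 L_sun


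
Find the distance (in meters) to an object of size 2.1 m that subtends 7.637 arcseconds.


D = size / theta_rad, theta_rad = 7.637 * pi/(180*3600) = 3.703e-05, D = 56718.0952

56718.0952 m


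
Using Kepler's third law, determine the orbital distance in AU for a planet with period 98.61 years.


a = P^(2/3) = 98.61^(2/3) = 21.3442

21.3442 AU


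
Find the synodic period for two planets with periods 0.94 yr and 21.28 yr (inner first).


1/P_syn = |1/P1 - 1/P2| = |1/0.94 - 1/21.28| => P_syn = 0.9834

0.9834 years


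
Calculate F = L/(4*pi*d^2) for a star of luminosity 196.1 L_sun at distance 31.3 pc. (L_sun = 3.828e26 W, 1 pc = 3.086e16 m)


F = L / (4*pi*d^2) = 7.507e+28 / (4*pi*(9.659e+17)^2) = 6.403e-09

6.403e-09 W/m^2


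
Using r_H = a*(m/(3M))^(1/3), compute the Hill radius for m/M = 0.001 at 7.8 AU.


r_H = a * (m/3M)^(1/3) = 7.8 * (0.001/3)^(1/3) = 0.5408

0.5408 AU


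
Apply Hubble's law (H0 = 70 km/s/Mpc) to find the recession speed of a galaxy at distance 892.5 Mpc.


v = H0 * d = 70 * 892.5 = 62475.0

62475.0 km/s


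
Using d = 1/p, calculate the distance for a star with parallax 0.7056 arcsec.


d = 1/p = 1/0.7056 = 1.4172

1.4172 pc


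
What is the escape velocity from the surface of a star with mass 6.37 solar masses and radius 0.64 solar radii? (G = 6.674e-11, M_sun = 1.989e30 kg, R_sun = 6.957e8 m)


M = 6.37 * 1.989e30 kg = 1.266993e+31 kg; R = 0.64 * 6.957e8 m = 4.45248e+08 m. v_esc = sqrt(2GM/R) = sqrt(2 * 6.674e-11 * 1.266993e+31 / 4.45248e+08) = 1.949e+06

1.949e+06 m/s


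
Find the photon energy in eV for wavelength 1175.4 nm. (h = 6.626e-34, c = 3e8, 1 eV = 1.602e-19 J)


E = hc/lambda = 6.626e-34 * 3e8 / 1.175e-06 = 1.691e-19 J = 1.0557 eV

1.0557 eV


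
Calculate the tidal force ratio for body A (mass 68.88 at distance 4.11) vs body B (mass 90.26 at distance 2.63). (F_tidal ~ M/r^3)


Ratio = (M1/r1^3) / (M2/r2^3) = (68.88/4.11^3) / (90.26/2.63^3) = 0.2

0.2


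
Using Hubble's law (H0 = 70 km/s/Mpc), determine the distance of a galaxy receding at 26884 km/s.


d = v / H0 = 26884 / 70 = 384.0571

384.0571 Mpc


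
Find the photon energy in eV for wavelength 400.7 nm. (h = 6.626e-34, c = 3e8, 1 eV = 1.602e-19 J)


E = hc/lambda = 6.626e-34 * 3e8 / 4.007e-07 = 4.961e-19 J = 3.0966 eV

3.0966 eV


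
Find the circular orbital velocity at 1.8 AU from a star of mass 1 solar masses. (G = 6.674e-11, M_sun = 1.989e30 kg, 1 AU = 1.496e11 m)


v = sqrt(GM/r) = sqrt(6.674e-11 * 1.989e+30 / 2.693e+11) = 22202.8356

22202.8356 m/s


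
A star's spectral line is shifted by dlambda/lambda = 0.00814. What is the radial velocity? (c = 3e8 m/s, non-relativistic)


v = (dlambda/lambda) * c = 0.00814 * 3e8 = 2.442e+06

2.442e+06 m/s


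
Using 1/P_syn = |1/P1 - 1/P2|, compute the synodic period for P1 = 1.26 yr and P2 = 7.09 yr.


1/P_syn = |1/P1 - 1/P2| = |1/1.26 - 1/7.09| => P_syn = 1.5323

1.5323 years


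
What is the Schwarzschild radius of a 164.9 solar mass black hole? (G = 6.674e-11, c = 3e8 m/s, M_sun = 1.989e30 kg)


M = 164.9 * 1.989e30 kg = 3.279861e+32 kg. rs = 2GM/c^2 = 2 * 6.674e-11 * 3.279861e+32 / (3e8)^2 = 486439.8292

486439.8292 m


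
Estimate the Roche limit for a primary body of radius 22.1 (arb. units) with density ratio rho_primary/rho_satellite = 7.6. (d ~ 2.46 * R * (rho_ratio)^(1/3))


d_Roche = 2.46 * 22.1 * 7.6^(1/3) = 106.8887

106.8887


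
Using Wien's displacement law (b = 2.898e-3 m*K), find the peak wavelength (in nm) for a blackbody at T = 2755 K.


lam_max = b / T = 2.898e-3 / 2755 = 1.052e-06 m = 1051.9056 nm

1051.9056 nm


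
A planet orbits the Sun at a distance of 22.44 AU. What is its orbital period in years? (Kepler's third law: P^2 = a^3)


P = a^(3/2) = 22.44^1.5 = 106.3002

106.3002 years


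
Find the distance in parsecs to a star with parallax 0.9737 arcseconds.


d = 1/p = 1/0.9737 = 1.027

1.027 pc


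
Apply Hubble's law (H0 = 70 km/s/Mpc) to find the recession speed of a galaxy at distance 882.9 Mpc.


v = H0 * d = 70 * 882.9 = 61803.0

61803.0 km/s


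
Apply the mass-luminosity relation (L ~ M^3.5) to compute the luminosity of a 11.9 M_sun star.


L/L_sun = (M/M_sun)^3.5 = 11.9^3.5 = 5813.188

5813.188 L_sun


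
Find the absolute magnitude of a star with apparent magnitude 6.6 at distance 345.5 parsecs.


M = m - 5*log10(d) + 5 = 6.6 - 5*log10(345.5) + 5 = -1.0922

-1.0922


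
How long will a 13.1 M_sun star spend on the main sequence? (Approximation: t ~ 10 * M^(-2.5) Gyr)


t = 10 * M^(-2.5) = 10 * 13.1^(-2.5) = 0.0161

0.0161 Gyr


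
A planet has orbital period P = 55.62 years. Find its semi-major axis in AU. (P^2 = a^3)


a = P^(2/3) = 55.62^(2/3) = 14.5709

14.5709 AU


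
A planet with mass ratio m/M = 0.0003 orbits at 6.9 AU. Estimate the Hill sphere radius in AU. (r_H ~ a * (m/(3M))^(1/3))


r_H = a * (m/3M)^(1/3) = 6.9 * (0.0003/3)^(1/3) = 0.3203

0.3203 AU


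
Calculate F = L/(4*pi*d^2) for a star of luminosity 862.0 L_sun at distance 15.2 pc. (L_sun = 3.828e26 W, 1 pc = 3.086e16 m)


F = L / (4*pi*d^2) = 3.300e+29 / (4*pi*(4.691e+17)^2) = 1.193e-07

1.193e-07 W/m^2


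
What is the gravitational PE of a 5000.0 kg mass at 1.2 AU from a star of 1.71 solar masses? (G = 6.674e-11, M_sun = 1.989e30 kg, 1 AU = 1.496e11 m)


M = 1.71 * 1.989e30 kg = 3.40119e+30 kg; r = 1.2 AU * 1.496e11 m/AU = 1.7952e+11 m. U = -GM*m/r = -(6.674e-11 * 3.40119e+30 * 5000.0) / 1.7952e+11 = -6.322e+12

-6.322e+12 J


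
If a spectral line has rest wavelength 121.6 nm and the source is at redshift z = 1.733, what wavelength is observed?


lam_obs = lam_emit * (1 + z) = 121.6 * (1 + 1.733) = 332.3328

332.3328 nm


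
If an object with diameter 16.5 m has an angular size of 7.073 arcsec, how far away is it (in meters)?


D = size / theta_rad, theta_rad = 7.073 * pi/(180*3600) = 3.429e-05, D = 481177.6195

481177.6195 m


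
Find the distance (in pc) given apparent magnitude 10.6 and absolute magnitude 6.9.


d = 10^((m - M + 5)/5) = 10^((10.6 - 6.9 + 5)/5) = 54.9541

54.9541 pc


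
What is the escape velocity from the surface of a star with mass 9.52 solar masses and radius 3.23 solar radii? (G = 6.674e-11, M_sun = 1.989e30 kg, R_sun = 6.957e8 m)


M = 9.52 * 1.989e30 kg = 1.893528e+31 kg; R = 3.23 * 6.957e8 m = 2.247111e+09 m. v_esc = sqrt(2GM/R) = sqrt(2 * 6.674e-11 * 1.893528e+31 / 2.247111e+09) = 1.061e+06

1.061e+06 m/s


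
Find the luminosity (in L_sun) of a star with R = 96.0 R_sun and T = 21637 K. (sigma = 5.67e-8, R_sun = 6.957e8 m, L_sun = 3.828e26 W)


R = 96.0 * 6.957e8 m = 6.67872e+10 m. L = 4*pi*R^2*sigma*T^4 = 4*pi*(6.67872e+10)^2 * 5.67e-8 * 21637^4 = 6.965745066e+32 W. L/L_sun = 6.965745066e+32 / 3.828e26 = 1.820e+06

1.820e+06 L_sun


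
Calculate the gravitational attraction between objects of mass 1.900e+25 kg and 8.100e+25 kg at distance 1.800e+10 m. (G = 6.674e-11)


F = G*m1*m2/r^2 = 6.674e-11 * 1.900e+25 * 8.100e+25 / (1.800e+10)^2 = 6.674e-11 * 1.539e+51 / 3.240e+20 = 3.170e+20

3.170e+20 N


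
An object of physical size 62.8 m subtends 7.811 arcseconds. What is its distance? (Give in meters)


D = size / theta_rad, theta_rad = 7.811 * pi/(180*3600) = 3.787e-05, D = 1.658e+06

1.658e+06 m


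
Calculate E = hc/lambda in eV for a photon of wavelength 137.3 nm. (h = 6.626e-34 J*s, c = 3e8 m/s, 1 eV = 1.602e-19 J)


E = hc/lambda = 6.626e-34 * 3e8 / 1.373e-07 = 1.448e-18 J = 9.0373 eV

9.0373 eV


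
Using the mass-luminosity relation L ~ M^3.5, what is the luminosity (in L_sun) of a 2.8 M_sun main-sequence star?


L/L_sun = (M/M_sun)^3.5 = 2.8^3.5 = 36.7327

36.7327 L_sun


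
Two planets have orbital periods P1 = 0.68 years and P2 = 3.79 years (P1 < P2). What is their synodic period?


1/P_syn = |1/P1 - 1/P2| = |1/0.68 - 1/3.79| => P_syn = 0.8287

0.8287 years


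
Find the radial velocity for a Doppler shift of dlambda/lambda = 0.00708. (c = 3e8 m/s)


v = (dlambda/lambda) * c = 0.00708 * 3e8 = 2.124e+06

2.124e+06 m/s


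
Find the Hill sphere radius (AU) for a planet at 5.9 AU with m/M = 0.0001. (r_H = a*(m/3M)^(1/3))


r_H = a * (m/3M)^(1/3) = 5.9 * (0.0001/3)^(1/3) = 0.1899

0.1899 AU


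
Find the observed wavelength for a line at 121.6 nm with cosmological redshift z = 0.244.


lam_obs = lam_emit * (1 + z) = 121.6 * (1 + 0.244) = 151.2704

151.2704 nm


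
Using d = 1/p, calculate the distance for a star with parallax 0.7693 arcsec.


d = 1/p = 1/0.7693 = 1.2999

1.2999 pc


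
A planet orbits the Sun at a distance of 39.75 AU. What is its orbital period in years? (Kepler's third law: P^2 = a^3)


P = a^(3/2) = 39.75^1.5 = 250.6142

250.6142 years


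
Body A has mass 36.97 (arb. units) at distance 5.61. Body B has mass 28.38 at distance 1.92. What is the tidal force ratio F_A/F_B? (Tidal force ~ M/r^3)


Ratio = (M1/r1^3) / (M2/r2^3) = (36.97/5.61^3) / (28.38/1.92^3) = 0.0522

0.0522


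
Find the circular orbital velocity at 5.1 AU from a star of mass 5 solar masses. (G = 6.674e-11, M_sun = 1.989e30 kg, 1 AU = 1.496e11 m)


v = sqrt(GM/r) = sqrt(6.674e-11 * 9.945e+30 / 7.630e+11) = 29494.7426

29494.7426 m/s


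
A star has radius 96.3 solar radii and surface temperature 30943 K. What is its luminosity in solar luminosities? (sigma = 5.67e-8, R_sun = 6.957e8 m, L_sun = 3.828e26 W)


R = 96.3 * 6.957e8 m = 6.699591e+10 m. L = 4*pi*R^2*sigma*T^4 = 4*pi*(6.699591e+10)^2 * 5.67e-8 * 30943^4 = 2.931832624e+33 W. L/L_sun = 2.931832624e+33 / 3.828e26 = 7.659e+06

7.659e+06 L_sun


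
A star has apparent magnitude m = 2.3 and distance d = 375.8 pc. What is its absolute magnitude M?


M = m - 5*log10(d) + 5 = 2.3 - 5*log10(375.8) + 5 = -5.5748

-5.5748


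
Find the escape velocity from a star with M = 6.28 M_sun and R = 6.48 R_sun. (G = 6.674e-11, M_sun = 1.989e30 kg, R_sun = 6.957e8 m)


M = 6.28 * 1.989e30 kg = 1.249092e+31 kg; R = 6.48 * 6.957e8 m = 4.508136e+09 m. v_esc = sqrt(2GM/R) = sqrt(2 * 6.674e-11 * 1.249092e+31 / 4.508136e+09) = 608144.5342

608144.5342 m/s


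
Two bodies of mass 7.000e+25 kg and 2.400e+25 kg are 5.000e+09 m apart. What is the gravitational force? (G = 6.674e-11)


F = G*m1*m2/r^2 = 6.674e-11 * 7.000e+25 * 2.400e+25 / (5.000e+09)^2 = 6.674e-11 * 1.680e+51 / 2.500e+19 = 4.485e+21

4.485e+21 N


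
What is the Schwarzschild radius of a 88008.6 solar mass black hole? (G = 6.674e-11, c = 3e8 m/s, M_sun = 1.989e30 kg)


M = 88008.6 * 1.989e30 kg = 1.750491054e+35 kg. rs = 2GM/c^2 = 2 * 6.674e-11 * 1.750491054e+35 / (3e8)^2 = 2.596e+08

2.596e+08 m


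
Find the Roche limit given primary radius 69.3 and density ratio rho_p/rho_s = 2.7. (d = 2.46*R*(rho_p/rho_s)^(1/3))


d_Roche = 2.46 * 69.3 * 2.7^(1/3) = 237.3866

237.3866


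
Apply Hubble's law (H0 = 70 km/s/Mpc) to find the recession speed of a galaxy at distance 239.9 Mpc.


v = H0 * d = 70 * 239.9 = 16793.0

16793.0 km/s


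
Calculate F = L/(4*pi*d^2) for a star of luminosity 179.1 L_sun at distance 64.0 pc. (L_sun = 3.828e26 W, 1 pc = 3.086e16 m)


F = L / (4*pi*d^2) = 6.856e+28 / (4*pi*(1.975e+18)^2) = 1.399e-09

1.399e-09 W/m^2


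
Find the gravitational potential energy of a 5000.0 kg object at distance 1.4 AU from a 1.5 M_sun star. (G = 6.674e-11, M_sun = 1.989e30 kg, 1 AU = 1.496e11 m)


M = 1.5 * 1.989e30 kg = 2.9835e+30 kg; r = 1.4 AU * 1.496e11 m/AU = 2.0944e+11 m. U = -GM*m/r = -(6.674e-11 * 2.9835e+30 * 5000.0) / 2.0944e+11 = -4.754e+12

-4.754e+12 J


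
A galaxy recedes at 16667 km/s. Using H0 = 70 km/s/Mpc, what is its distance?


d = v / H0 = 16667 / 70 = 238.1

238.1 Mpc


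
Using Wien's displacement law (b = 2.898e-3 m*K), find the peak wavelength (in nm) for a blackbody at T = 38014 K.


lam_max = b / T = 2.898e-3 / 38014 = 7.624e-08 m = 76.2351 nm

76.2351 nm
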